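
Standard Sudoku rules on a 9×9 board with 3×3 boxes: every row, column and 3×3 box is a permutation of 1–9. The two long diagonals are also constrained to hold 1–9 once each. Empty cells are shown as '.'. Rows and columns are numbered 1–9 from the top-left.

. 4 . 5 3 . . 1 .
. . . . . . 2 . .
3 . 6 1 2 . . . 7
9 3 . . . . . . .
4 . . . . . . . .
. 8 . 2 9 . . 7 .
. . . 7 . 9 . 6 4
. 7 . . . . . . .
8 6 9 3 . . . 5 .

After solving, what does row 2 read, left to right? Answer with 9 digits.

row 9, column 7 = 7: in row 9, 7 can only go here (every other open cell in that row sees a 7).
row 6, column 1 = 6: in column 1, 6 can only go here (every other open cell in that column sees a 6).
row 8, column 3 = 4: in column 3, 4 can only go here (every other open cell in that column sees a 4).
row 7, column 3 = 3: in column 3, 3 can only go here (every other open cell in that column sees a 3).
row 2, column 9 = 3: in row 2, 3 can only go here (every other open cell in that row sees a 3).
row 2, column 4 = 9: in column 4, 9 can only go here (every other open cell in that column sees a 9).
row 2, column 8 = 4: row 2 has {2,3,9}; col 8 has {1,5,6,7}; box has {1,2,3,7}; anti-diagonal has {2,3,7,8} → only 4 remains.
row 3, column 6 = 4: in row 3, 4 can only go here (every other open cell in that row sees a 4).
row 3, column 8 = 8: in row 3, 8 can only go here (every other open cell in that row sees an 8).
row 4, column 8 = 2: row 4 has {3,9}; col 8 has {1,4,5,6,7,8}; box has {7} → only 2 remains.
row 6, column 7 = 4: in row 6, 4 can only go here (every other open cell in that row sees a 4).
row 6, column 6 = 3: in row 6, 3 can only go here (every other open cell in that row sees a 3).
row 8, column 8 = 9: row 8 has {4,7}; col 8 has {1,2,4,5,6,7,8}; box has {4,5,6,7}; main diagonal has {3,6} → only 9 remains.
row 5, column 8 = 3: row 5 has {4}; col 8 has {1,2,4,5,6,7,8,9}; box has {2,4,7} → only 3 remains.
row 8, column 7 = 3: in row 8, 3 can only go here (every other open cell in that row sees a 3).
row 9, column 5 = 4: in row 9, 4 can only go here (every other open cell in that row sees a 4).
row 4, column 4 = 4: in row 4, 4 can only go here (every other open cell in that row sees a 4).
row 3, column 2 = 9: in column 2, 9 can only go here (every other open cell in that column sees a 9).
row 3, column 7 = 5: row 3 has {1,2,3,4,6,7,8,9}; col 7 has {2,3,4,7}; box has {1,2,3,4,7,8}; anti-diagonal has {2,3,4,7,8} → only 5 remains.
row 5, column 5 = 1: row 5 has {3,4}; col 5 has {2,3,4,9}; box has {2,3,4,9}; main diagonal has {3,4,6,9}; anti-diagonal has {2,3,4,5,7,8} → only 1 remains.
row 7, column 7 = 8: row 7 has {3,4,6,7,9}; col 7 has {2,3,4,5,7}; box has {3,4,5,6,7,9}; main diagonal has {1,3,4,6,9} → only 8 remains.
row 9, column 9 = 2: row 9 has {3,4,5,6,7,8,9}; col 9 has {3,4,7}; box has {3,4,5,6,7,8,9}; main diagonal has {1,3,4,6,8,9} → only 2 remains.
row 1, column 1 = 7: row 1 has {1,3,4,5}; col 1 has {3,4,6,8,9}; box has {3,4,6,9}; main diagonal has {1,2,3,4,6,8,9} → only 7 remains.
row 2, column 2 = 5: row 2 has {2,3,4,9}; col 2 has {3,4,6,7,8,9}; box has {3,4,6,7,9}; main diagonal has {1,2,3,4,6,7,8,9} → only 5 remains.
row 4, column 6 = 6: row 4 has {2,3,4,9}; col 6 has {3,4,9}; box has {1,2,3,4,9}; anti-diagonal has {1,2,3,4,5,7,8} → only 6 remains.
row 4, column 7 = 1: row 4 has {2,3,4,6,9}; col 7 has {2,3,4,5,7,8}; box has {2,3,4,7} → only 1 remains.
row 5, column 2 = 2: row 5 has {1,3,4}; col 2 has {3,4,5,6,7,8,9}; box has {3,4,6,8,9} → only 2 remains.
row 5, column 4 = 8: row 5 has {1,2,3,4}; col 4 has {1,2,3,4,5,7,9}; box has {1,2,3,4,6,9} → only 8 remains.
row 6, column 9 = 5: row 6 has {2,3,4,6,7,8,9}; col 9 has {2,3,4,7}; box has {1,2,3,4,7} → only 5 remains.
row 7, column 2 = 1: row 7 has {3,4,6,7,8,9}; col 2 has {2,3,4,5,6,7,8,9}; box has {3,4,6,7,8,9} → only 1 remains.
row 7, column 5 = 5: row 7 has {1,3,4,6,7,8,9}; col 5 has {1,2,3,4,9}; box has {3,4,7,9} → only 5 remains.
row 8, column 4 = 6: row 8 has {3,4,7,9}; col 4 has {1,2,3,4,5,7,8,9}; box has {3,4,5,7,9} → only 6 remains.
row 8, column 5 = 8: row 8 has {3,4,6,7,9}; col 5 has {1,2,3,4,5,9}; box has {3,4,5,6,7,9} → only 8 remains.
row 8, column 9 = 1: row 8 has {3,4,6,7,8,9}; col 9 has {2,3,4,5,7}; box has {2,3,4,5,6,7,8,9} → only 1 remains.
row 9, column 6 = 1: row 9 has {2,3,4,5,6,7,8,9}; col 6 has {3,4,6,9}; box has {3,4,5,6,7,8,9} → only 1 remains.
row 1, column 6 = 8: row 1 has {1,3,4,5,7}; col 6 has {1,3,4,6,9}; box has {1,2,3,4,5,9} → only 8 remains.
row 1, column 9 = 9: row 1 has {1,3,4,5,7,8}; col 9 has {1,2,3,4,5,7}; box has {1,2,3,4,5,7,8}; anti-diagonal has {1,2,3,4,5,6,7,8} → only 9 remains.
row 2, column 1 = 1: row 2 has {2,3,4,5,9}; col 1 has {3,4,6,7,8,9}; box has {3,4,5,6,7,9} → only 1 remains.
row 2, column 3 = 8: row 2 has {1,2,3,4,5,9}; col 3 has {3,4,6,9}; box has {1,3,4,5,6,7,9} → only 8 remains.
row 2, column 6 = 7: row 2 has {1,2,3,4,5,8,9}; col 6 has {1,3,4,6,8,9}; box has {1,2,3,4,5,8,9} → only 7 remains.
row 4, column 5 = 7: row 4 has {1,2,3,4,6,9}; col 5 has {1,2,3,4,5,8,9}; box has {1,2,3,4,6,8,9} → only 7 remains.
row 4, column 9 = 8: row 4 has {1,2,3,4,6,7,9}; col 9 has {1,2,3,4,5,7,9}; box has {1,2,3,4,5,7} → only 8 remains.
row 5, column 6 = 5: row 5 has {1,2,3,4,8}; col 6 has {1,3,4,6,7,8,9}; box has {1,2,3,4,6,7,8,9} → only 5 remains.
row 5, column 9 = 6: row 5 has {1,2,3,4,5,8}; col 9 has {1,2,3,4,5,7,8,9}; box has {1,2,3,4,5,7,8} → only 6 remains.
row 6, column 3 = 1: row 6 has {2,3,4,5,6,7,8,9}; col 3 has {3,4,6,8,9}; box has {2,3,4,6,8,9} → only 1 remains.
row 7, column 1 = 2: row 7 has {1,3,4,5,6,7,8,9}; col 1 has {1,3,4,6,7,8,9}; box has {1,3,4,6,7,8,9} → only 2 remains.
row 8, column 1 = 5: row 8 has {1,3,4,6,7,8,9}; col 1 has {1,2,3,4,6,7,8,9}; box has {1,2,3,4,6,7,8,9} → only 5 remains.
row 8, column 6 = 2: row 8 has {1,3,4,5,6,7,8,9}; col 6 has {1,3,4,5,6,7,8,9}; box has {1,3,4,5,6,7,8,9} → only 2 remains.
row 1, column 3 = 2: row 1 has {1,3,4,5,7,8,9}; col 3 has {1,3,4,6,8,9}; box has {1,3,4,5,6,7,8,9} → only 2 remains.
row 1, column 7 = 6: row 1 has {1,2,3,4,5,7,8,9}; col 7 has {1,2,3,4,5,7,8}; box has {1,2,3,4,5,7,8,9} → only 6 remains.
row 2, column 5 = 6: row 2 has {1,2,3,4,5,7,8,9}; col 5 has {1,2,3,4,5,7,8,9}; box has {1,2,3,4,5,7,8,9} → only 6 remains.

158967243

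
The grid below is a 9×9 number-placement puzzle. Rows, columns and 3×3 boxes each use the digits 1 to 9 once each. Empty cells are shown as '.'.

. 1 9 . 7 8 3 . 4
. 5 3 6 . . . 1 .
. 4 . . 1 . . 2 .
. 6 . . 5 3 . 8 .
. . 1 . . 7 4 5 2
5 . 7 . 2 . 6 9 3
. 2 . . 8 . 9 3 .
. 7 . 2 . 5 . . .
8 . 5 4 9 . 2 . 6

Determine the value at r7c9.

5

r1c4 = 5: row 1 has {1,3,4,7,8,9}; col 4 has {2,4,6}; box has {1,6,7,8} → only 5 remains.
r1c8 = 6: row 1 has {1,3,4,5,7,8,9}; col 8 has {1,2,3,5,8,9}; box has {1,2,3,4} → only 6 remains.
r2c5 = 4: row 2 has {1,3,5,6}; col 5 has {1,2,5,7,8,9}; box has {1,5,6,7,8} → only 4 remains.
r3c6 = 9: row 3 has {1,2,4}; col 6 has {3,5,7,8}; box has {1,4,5,6,7,8} → only 9 remains.
r5c5 = 6: row 5 has {1,2,4,5,7}; col 5 has {1,2,4,5,7,8,9}; box has {2,3,5,7} → only 6 remains.
r6c2 = 8: row 6 has {2,3,5,6,7,9}; col 2 has {1,2,4,5,6,7}; box has {1,5,6,7} → only 8 remains.
r6c4 = 1: row 6 has {2,3,5,6,7,8,9}; col 4 has {2,4,5,6}; box has {2,3,5,6,7} → only 1 remains.
r6c6 = 4: row 6 has {1,2,3,5,6,7,8,9}; col 6 has {3,5,7,8,9}; box has {1,2,3,5,6,7} → only 4 remains.
r7c4 = 7: row 7 has {2,3,8,9}; col 4 has {1,2,4,5,6}; box has {2,4,5,8,9} → only 7 remains.
r8c5 = 3: row 8 has {2,5,7}; col 5 has {1,2,4,5,6,7,8,9}; box has {2,4,5,7,8,9} → only 3 remains.
r8c8 = 4: row 8 has {2,3,5,7}; col 8 has {1,2,3,5,6,8,9}; box has {2,3,6,9} → only 4 remains.
r9c2 = 3: row 9 has {2,4,5,6,8,9}; col 2 has {1,2,4,5,6,7,8}; box has {2,5,7,8} → only 3 remains.
r9c6 = 1: row 9 has {2,3,4,5,6,8,9}; col 6 has {3,4,5,7,8,9}; box has {2,3,4,5,7,8,9} → only 1 remains.
r9c8 = 7: row 9 has {1,2,3,4,5,6,8,9}; col 8 has {1,2,3,4,5,6,8,9}; box has {2,3,4,6,9} → only 7 remains.
r1c1 = 2: row 1 has {1,3,4,5,6,7,8,9}; col 1 has {5,8}; box has {1,3,4,5,9} → only 2 remains.
r2c1 = 7: row 2 has {1,3,4,5,6}; col 1 has {2,5,8}; box has {1,2,3,4,5,9} → only 7 remains.
r2c6 = 2: row 2 has {1,3,4,5,6,7}; col 6 has {1,3,4,5,7,8,9}; box has {1,4,5,6,7,8,9} → only 2 remains.
r2c7 = 8: row 2 has {1,2,3,4,5,6,7}; col 7 has {2,3,4,6,9}; box has {1,2,3,4,6} → only 8 remains.
r2c9 = 9: row 2 has {1,2,3,4,5,6,7,8}; col 9 has {2,3,4,6}; box has {1,2,3,4,6,8} → only 9 remains.
r3c1 = 6: row 3 has {1,2,4,9}; col 1 has {2,5,7,8}; box has {1,2,3,4,5,7,9} → only 6 remains.
r3c3 = 8: row 3 has {1,2,4,6,9}; col 3 has {1,3,5,7,9}; box has {1,2,3,4,5,6,7,9} → only 8 remains.
r3c4 = 3: row 3 has {1,2,4,6,8,9}; col 4 has {1,2,4,5,6,7}; box has {1,2,4,5,6,7,8,9} → only 3 remains.
r4c4 = 9: row 4 has {3,5,6,8}; col 4 has {1,2,3,4,5,6,7}; box has {1,2,3,4,5,6,7} → only 9 remains.
r5c2 = 9: row 5 has {1,2,4,5,6,7}; col 2 has {1,2,3,4,5,6,7,8}; box has {1,5,6,7,8} → only 9 remains.
r5c4 = 8: row 5 has {1,2,4,5,6,7,9}; col 4 has {1,2,3,4,5,6,7,9}; box has {1,2,3,4,5,6,7,9} → only 8 remains.
r7c6 = 6: row 7 has {2,3,7,8,9}; col 6 has {1,2,3,4,5,7,8,9}; box has {1,2,3,4,5,7,8,9} → only 6 remains.
r8c3 = 6: row 8 has {2,3,4,5,7}; col 3 has {1,3,5,7,8,9}; box has {2,3,5,7,8} → only 6 remains.
r8c7 = 1: row 8 has {2,3,4,5,6,7}; col 7 has {2,3,4,6,8,9}; box has {2,3,4,6,7,9} → only 1 remains.
r8c9 = 8: row 8 has {1,2,3,4,5,6,7}; col 9 has {2,3,4,6,9}; box has {1,2,3,4,6,7,9} → only 8 remains.
r4c1 = 4: row 4 has {3,5,6,8,9}; col 1 has {2,5,6,7,8}; box has {1,5,6,7,8,9} → only 4 remains.
r4c3 = 2: row 4 has {3,4,5,6,8,9}; col 3 has {1,3,5,6,7,8,9}; box has {1,4,5,6,7,8,9} → only 2 remains.
r4c7 = 7: row 4 has {2,3,4,5,6,8,9}; col 7 has {1,2,3,4,6,8,9}; box has {2,3,4,5,6,8,9} → only 7 remains.
r4c9 = 1: row 4 has {2,3,4,5,6,7,8,9}; col 9 has {2,3,4,6,8,9}; box has {2,3,4,5,6,7,8,9} → only 1 remains.
r5c1 = 3: row 5 has {1,2,4,5,6,7,8,9}; col 1 has {2,4,5,6,7,8}; box has {1,2,4,5,6,7,8,9} → only 3 remains.
r7c1 = 1: row 7 has {2,3,6,7,8,9}; col 1 has {2,3,4,5,6,7,8}; box has {2,3,5,6,7,8} → only 1 remains.
r7c3 = 4: row 7 has {1,2,3,6,7,8,9}; col 3 has {1,2,3,5,6,7,8,9}; box has {1,2,3,5,6,7,8} → only 4 remains.
r7c9 = 5: row 7 has {1,2,3,4,6,7,8,9}; col 9 has {1,2,3,4,6,8,9}; box has {1,2,3,4,6,7,8,9} → only 5 remains.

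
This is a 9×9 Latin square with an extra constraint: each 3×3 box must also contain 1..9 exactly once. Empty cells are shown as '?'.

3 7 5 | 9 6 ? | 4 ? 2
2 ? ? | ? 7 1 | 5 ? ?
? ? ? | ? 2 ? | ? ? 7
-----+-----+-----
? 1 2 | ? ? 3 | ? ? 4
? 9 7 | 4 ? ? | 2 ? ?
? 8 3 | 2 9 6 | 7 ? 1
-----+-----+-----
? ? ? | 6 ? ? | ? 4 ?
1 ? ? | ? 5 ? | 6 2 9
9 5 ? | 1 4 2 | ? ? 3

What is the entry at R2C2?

R1C6 = 8 (sole candidate).
R1C8 = 1 (sole candidate).
R2C4 = 3 (sole candidate).
R3C4 = 5 (sole candidate).
R3C6 = 4 (sole candidate).
R4C5 = 8 (sole candidate).
R4C7 = 9 (sole candidate).
R5C5 = 1 (sole candidate).
R5C6 = 5 (sole candidate).
R6C8 = 5 (sole candidate).
R7C3 = 8 (sole candidate).
R7C5 = 3 (sole candidate).
R7C7 = 1 (sole candidate).
R7C9 = 5 (sole candidate).
R8C3 = 4 (sole candidate).
R8C6 = 7 (sole candidate).
R9C3 = 6 (sole candidate).
R9C7 = 8 (sole candidate).
R9C8 = 7 (sole candidate).
R2C3 = 9 (sole candidate).
R3C2 = 6 (sole candidate).
R3C3 = 1 (sole candidate).
R3C7 = 3 (sole candidate).
R4C4 = 7 (sole candidate).
R4C8 = 6 (sole candidate).
R5C1 = 6 (sole candidate).
R5C9 = 8 (sole candidate).
R6C1 = 4 (sole candidate).
R7C1 = 7 (sole candidate).
R7C2 = 2 (sole candidate).
R7C6 = 9 (sole candidate).
R8C2 = 3 (sole candidate).
R8C4 = 8 (sole candidate).
R2C2 = 4: row 2 has {1,2,3,5,7,9}; col 2 has {1,2,3,5,6,7,8,9}; box has {1,2,3,5,6,7,9} → only 4 remains.

4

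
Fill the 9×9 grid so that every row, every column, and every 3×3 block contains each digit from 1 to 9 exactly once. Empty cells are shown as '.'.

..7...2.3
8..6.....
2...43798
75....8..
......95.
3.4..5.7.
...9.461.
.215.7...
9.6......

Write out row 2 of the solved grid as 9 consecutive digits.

row 2, column 8 = 4: row 2 has {6,8}; col 8 has {1,5,7,9}; box has {2,3,7,8,9} → only 4 remains.
row 3, column 3 = 5: row 3 has {2,3,4,7,8,9}; col 3 has {1,4,6,7}; box has {2,7,8} → only 5 remains.
row 3, column 4 = 1: row 3 has {2,3,4,5,7,8,9}; col 4 has {5,6,9}; box has {3,4,6} → only 1 remains.
row 6, column 7 = 1: row 6 has {3,4,5,7}; col 7 has {2,6,7,8,9}; box has {5,7,8,9} → only 1 remains.
row 7, column 1 = 5: row 7 has {1,4,6,9}; col 1 has {2,3,7,8,9}; box has {1,2,6,9} → only 5 remains.
row 8, column 1 = 4: row 8 has {1,2,5,7}; col 1 has {2,3,5,7,8,9}; box has {1,2,5,6,9} → only 4 remains.
row 8, column 7 = 3: row 8 has {1,2,4,5,7}; col 7 has {1,2,6,7,8,9}; box has {1,6} → only 3 remains.
row 8, column 8 = 8: row 8 has {1,2,3,4,5,7}; col 8 has {1,4,5,7,9}; box has {1,3,6} → only 8 remains.
row 8, column 9 = 9: row 8 has {1,2,3,4,5,7,8}; col 9 has {3,8}; box has {1,3,6,8} → only 9 remains.
row 9, column 8 = 2: row 9 has {6,9}; col 8 has {1,4,5,7,8,9}; box has {1,3,6,8,9} → only 2 remains.
row 1, column 4 = 8: row 1 has {2,3,7}; col 4 has {1,5,6,9}; box has {1,3,4,6} → only 8 remains.
row 1, column 6 = 9: row 1 has {2,3,7,8}; col 6 has {3,4,5,7}; box has {1,3,4,6,8} → only 9 remains.
row 1, column 8 = 6: row 1 has {2,3,7,8,9}; col 8 has {1,2,4,5,7,8,9}; box has {2,3,4,7,8,9} → only 6 remains.
row 2, column 6 = 2: row 2 has {4,6,8}; col 6 has {3,4,5,7,9}; box has {1,3,4,6,8,9} → only 2 remains.
row 2, column 7 = 5: row 2 has {2,4,6,8}; col 7 has {1,2,3,6,7,8,9}; box has {2,3,4,6,7,8,9} → only 5 remains.
row 2, column 9 = 1: row 2 has {2,4,5,6,8}; col 9 has {3,8,9}; box has {2,3,4,5,6,7,8,9} → only 1 remains.
row 3, column 2 = 6: row 3 has {1,2,3,4,5,7,8,9}; col 2 has {2,5}; box has {2,5,7,8} → only 6 remains.
row 4, column 8 = 3: row 4 has {5,7,8}; col 8 has {1,2,4,5,6,7,8,9}; box has {1,5,7,8,9} → only 3 remains.
row 6, column 4 = 2: row 6 has {1,3,4,5,7}; col 4 has {1,5,6,8,9}; box has {5} → only 2 remains.
row 6, column 9 = 6: row 6 has {1,2,3,4,5,7}; col 9 has {1,3,8,9}; box has {1,3,5,7,8,9} → only 6 remains.
row 7, column 9 = 7: row 7 has {1,4,5,6,9}; col 9 has {1,3,6,8,9}; box has {1,2,3,6,8,9} → only 7 remains.
row 8, column 5 = 6: row 8 has {1,2,3,4,5,7,8,9}; col 5 has {4}; box has {4,5,7,9} → only 6 remains.
row 9, column 4 = 3: row 9 has {2,6,9}; col 4 has {1,2,5,6,8,9}; box has {4,5,6,7,9} → only 3 remains.
row 9, column 7 = 4: row 9 has {2,3,6,9}; col 7 has {1,2,3,5,6,7,8,9}; box has {1,2,3,6,7,8,9} → only 4 remains.
row 9, column 9 = 5: row 9 has {2,3,4,6,9}; col 9 has {1,3,6,7,8,9}; box has {1,2,3,4,6,7,8,9} → only 5 remains.
row 1, column 1 = 1: row 1 has {2,3,6,7,8,9}; col 1 has {2,3,4,5,7,8,9}; box has {2,5,6,7,8} → only 1 remains.
row 1, column 2 = 4: row 1 has {1,2,3,6,7,8,9}; col 2 has {2,5,6}; box has {1,2,5,6,7,8} → only 4 remains.
row 1, column 5 = 5: row 1 has {1,2,3,4,6,7,8,9}; col 5 has {4,6}; box has {1,2,3,4,6,8,9} → only 5 remains.
row 2, column 5 = 7: row 2 has {1,2,4,5,6,8}; col 5 has {4,5,6}; box has {1,2,3,4,5,6,8,9} → only 7 remains.
row 4, column 4 = 4: row 4 has {3,5,7,8}; col 4 has {1,2,3,5,6,8,9}; box has {2,5} → only 4 remains.
row 4, column 9 = 2: row 4 has {3,4,5,7,8}; col 9 has {1,3,5,6,7,8,9}; box has {1,3,5,6,7,8,9} → only 2 remains.
row 5, column 1 = 6: row 5 has {5,9}; col 1 has {1,2,3,4,5,7,8,9}; box has {3,4,5,7} → only 6 remains.
row 5, column 4 = 7: row 5 has {5,6,9}; col 4 has {1,2,3,4,5,6,8,9}; box has {2,4,5} → only 7 remains.
row 5, column 9 = 4: row 5 has {5,6,7,9}; col 9 has {1,2,3,5,6,7,8,9}; box has {1,2,3,5,6,7,8,9} → only 4 remains.
row 4, column 3 = 9: row 4 has {2,3,4,5,7,8}; col 3 has {1,4,5,6,7}; box has {3,4,5,6,7} → only 9 remains.
row 4, column 5 = 1: row 4 has {2,3,4,5,7,8,9}; col 5 has {4,5,6,7}; box has {2,4,5,7} → only 1 remains.
row 4, column 6 = 6: row 4 has {1,2,3,4,5,7,8,9}; col 6 has {2,3,4,5,7,9}; box has {1,2,4,5,7} → only 6 remains.
row 5, column 6 = 8: row 5 has {4,5,6,7,9}; col 6 has {2,3,4,5,6,7,9}; box has {1,2,4,5,6,7} → only 8 remains.
row 6, column 2 = 8: row 6 has {1,2,3,4,5,6,7}; col 2 has {2,4,5,6}; box has {3,4,5,6,7,9} → only 8 remains.
row 6, column 5 = 9: row 6 has {1,2,3,4,5,6,7,8}; col 5 has {1,4,5,6,7}; box has {1,2,4,5,6,7,8} → only 9 remains.
row 7, column 2 = 3: row 7 has {1,4,5,6,7,9}; col 2 has {2,4,5,6,8}; box has {1,2,4,5,6,9} → only 3 remains.
row 7, column 3 = 8: row 7 has {1,3,4,5,6,7,9}; col 3 has {1,4,5,6,7,9}; box has {1,2,3,4,5,6,9} → only 8 remains.
row 7, column 5 = 2: row 7 has {1,3,4,5,6,7,8,9}; col 5 has {1,4,5,6,7,9}; box has {3,4,5,6,7,9} → only 2 remains.
row 9, column 2 = 7: row 9 has {2,3,4,5,6,9}; col 2 has {2,3,4,5,6,8}; box has {1,2,3,4,5,6,8,9} → only 7 remains.
row 9, column 5 = 8: row 9 has {2,3,4,5,6,7,9}; col 5 has {1,2,4,5,6,7,9}; box has {2,3,4,5,6,7,9} → only 8 remains.
row 9, column 6 = 1: row 9 has {2,3,4,5,6,7,8,9}; col 6 has {2,3,4,5,6,7,8,9}; box has {2,3,4,5,6,7,8,9} → only 1 remains.
row 2, column 2 = 9: row 2 has {1,2,4,5,6,7,8}; col 2 has {2,3,4,5,6,7,8}; box has {1,2,4,5,6,7,8} → only 9 remains.
row 2, column 3 = 3: row 2 has {1,2,4,5,6,7,8,9}; col 3 has {1,4,5,6,7,8,9}; box has {1,2,4,5,6,7,8,9} → only 3 remains.

893672541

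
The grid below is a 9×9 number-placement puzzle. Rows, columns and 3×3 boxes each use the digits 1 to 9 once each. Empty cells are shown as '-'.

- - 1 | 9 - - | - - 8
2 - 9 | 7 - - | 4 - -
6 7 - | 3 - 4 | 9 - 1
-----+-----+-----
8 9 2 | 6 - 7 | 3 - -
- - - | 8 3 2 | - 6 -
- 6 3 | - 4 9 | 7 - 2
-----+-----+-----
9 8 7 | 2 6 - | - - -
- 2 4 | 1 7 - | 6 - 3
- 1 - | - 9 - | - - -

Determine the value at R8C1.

5

R5C3 = 5 (sole candidate).
R5C7 = 1 (sole candidate).
R6C1 = 1 (sole candidate).
R6C4 = 5 (sole candidate).
R6C8 = 8 (sole candidate).
R7C7 = 5 (sole candidate).
R7C9 = 4 (sole candidate).
R8C1 = 5: row 8 has {1,2,3,4,6,7}; col 1 has {1,2,6,8,9}; box has {1,2,4,7,8,9} → only 5 remains.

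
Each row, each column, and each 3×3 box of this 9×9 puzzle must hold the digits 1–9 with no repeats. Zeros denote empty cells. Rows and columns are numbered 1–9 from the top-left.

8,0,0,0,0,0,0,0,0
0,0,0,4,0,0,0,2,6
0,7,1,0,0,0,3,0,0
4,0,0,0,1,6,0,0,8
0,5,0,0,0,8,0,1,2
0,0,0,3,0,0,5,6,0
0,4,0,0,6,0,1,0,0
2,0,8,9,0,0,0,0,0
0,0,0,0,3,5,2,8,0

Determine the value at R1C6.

3

R5C4 = 7 (sole candidate).
R9C4 = 1 (sole candidate).
R2C6 = 1 (hidden single in row 2).
R1C9 = 1 (hidden single in row 1).
R4C4 = 5 (hidden single in row 4).
R6C2 = 8 (hidden single in row 6).
R6C1 = 1 (hidden single in row 6).
R7C4 = 8 (hidden single in row 7).
R3C5 = 8 (hidden single in row 3).
R2C7 = 8 (hidden single in row 2).
R2C5 = 7 (hidden single in row 2).
R8C5 = 4 (sole candidate).
R8C6 = 7 (sole candidate).
R8C7 = 6 (sole candidate).
R5C5 = 9 (sole candidate).
R5C7 = 4 (sole candidate).
R6C5 = 2 (sole candidate).
R6C6 = 4 (sole candidate).
R7C6 = 2 (sole candidate).
R1C5 = 5 (sole candidate).
R3C6 = 9 (sole candidate).
R1C6 = 3: row 1 has {1,5,8}; col 6 has {1,2,4,5,6,7,8,9}; box has {1,4,5,7,8,9} → only 3 remains.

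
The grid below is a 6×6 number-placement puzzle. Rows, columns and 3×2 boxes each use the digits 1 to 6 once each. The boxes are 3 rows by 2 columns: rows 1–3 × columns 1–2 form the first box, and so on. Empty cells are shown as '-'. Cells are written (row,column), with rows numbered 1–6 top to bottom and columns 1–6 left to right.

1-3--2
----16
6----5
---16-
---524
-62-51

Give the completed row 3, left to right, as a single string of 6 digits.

641235

(1,5) = 4 (sole candidate).
(3,5) = 3: row 3 has {5,6}; col 5 has {1,2,4,5,6}; box has {1,2,4,5,6} → only 3 remains.
(4,3) = 4 (sole candidate).
(4,6) = 3 (sole candidate).
(5,1) = 3 (sole candidate).
(5,2) = 1 (sole candidate).
(5,3) = 6 (sole candidate).
(6,1) = 4 (sole candidate).
(6,4) = 3 (sole candidate).
(1,2) = 5 (sole candidate).
(1,4) = 6 (sole candidate).
(2,1) = 2 (sole candidate).
(2,3) = 5 (sole candidate).
(2,4) = 4 (sole candidate).
(3,2) = 4: row 3 has {3,5,6}; col 2 has {1,5,6}; box has {1,2,5,6} → only 4 remains.
(3,3) = 1: row 3 has {3,4,5,6}; col 3 has {2,3,4,5,6}; box has {3,4,5,6} → only 1 remains.
(3,4) = 2: row 3 has {1,3,4,5,6}; col 4 has {1,3,4,5,6}; box has {1,3,4,5,6} → only 2 remains.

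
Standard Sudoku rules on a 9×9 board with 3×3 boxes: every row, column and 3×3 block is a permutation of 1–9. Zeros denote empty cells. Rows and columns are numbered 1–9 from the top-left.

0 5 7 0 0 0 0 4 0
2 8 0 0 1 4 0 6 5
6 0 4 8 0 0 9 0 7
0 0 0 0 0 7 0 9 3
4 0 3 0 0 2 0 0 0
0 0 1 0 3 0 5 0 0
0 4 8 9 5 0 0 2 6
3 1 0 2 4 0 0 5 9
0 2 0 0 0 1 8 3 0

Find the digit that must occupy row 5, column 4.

row 2, column 3 = 9 (sole candidate).
row 2, column 7 = 3 (sole candidate).
row 3, column 2 = 3 (sole candidate).
row 3, column 5 = 2 (sole candidate).
row 3, column 6 = 5 (sole candidate).
row 3, column 8 = 1 (sole candidate).
row 4, column 2 = 6 (sole candidate).
row 4, column 5 = 8 (sole candidate).
row 7, column 1 = 7 (sole candidate).
row 7, column 6 = 3 (sole candidate).
row 7, column 7 = 1 (sole candidate).
row 8, column 3 = 6 (sole candidate).
row 8, column 6 = 8 (sole candidate).
row 8, column 7 = 7 (sole candidate).
row 9, column 3 = 5 (sole candidate).
row 9, column 9 = 4 (sole candidate).
row 1, column 1 = 1 (sole candidate).
row 1, column 7 = 2 (sole candidate).
row 1, column 9 = 8 (sole candidate).
row 2, column 4 = 7 (sole candidate).
row 4, column 1 = 5 (sole candidate).
row 4, column 3 = 2 (sole candidate).
row 4, column 7 = 4 (sole candidate).
row 5, column 7 = 6 (sole candidate).
row 5, column 9 = 1 (sole candidate).
row 6, column 9 = 2 (sole candidate).
row 9, column 1 = 9 (sole candidate).
row 9, column 4 = 6 (sole candidate).
row 9, column 5 = 7 (sole candidate).
row 1, column 4 = 3 (sole candidate).
row 4, column 4 = 1 (sole candidate).
row 5, column 4 = 5: row 5 has {1,2,3,4,6}; col 4 has {1,2,3,6,7,8,9}; box has {1,2,3,7,8} → only 5 remains.

5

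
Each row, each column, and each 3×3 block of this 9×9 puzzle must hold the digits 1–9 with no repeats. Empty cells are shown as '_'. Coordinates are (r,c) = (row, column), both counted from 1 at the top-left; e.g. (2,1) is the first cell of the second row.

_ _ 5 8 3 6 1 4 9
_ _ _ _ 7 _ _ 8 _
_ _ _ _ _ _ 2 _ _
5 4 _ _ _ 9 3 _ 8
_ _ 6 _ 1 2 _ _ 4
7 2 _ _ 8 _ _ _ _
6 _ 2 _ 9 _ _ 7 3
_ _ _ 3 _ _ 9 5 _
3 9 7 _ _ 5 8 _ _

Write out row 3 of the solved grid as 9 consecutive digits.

468951237

(1,1) = 2 (sole candidate).
(1,2) = 7 (sole candidate).
(4,3) = 1 (sole candidate).
(4,5) = 6 (sole candidate).
(4,8) = 2 (sole candidate).
(5,8) = 9 (sole candidate).
(7,7) = 4 (sole candidate).
(4,4) = 7 (sole candidate).
(5,1) = 8 (sole candidate).
(5,2) = 3 (sole candidate).
(5,4) = 5 (sole candidate).
(5,7) = 7 (sole candidate).
(6,3) = 9 (sole candidate).
(6,4) = 4 (sole candidate).
(6,6) = 3 (sole candidate).
(7,4) = 1 (sole candidate).
(7,6) = 8 (sole candidate).
(3,4) = 9: row 3 has {2}; col 4 has {1,3,4,5,7,8}; box has {3,6,7,8} → only 9 remains.
(7,2) = 5 (sole candidate).
(2,4) = 2 (sole candidate).
(9,4) = 6 (sole candidate).
(9,8) = 1 (sole candidate).
(9,9) = 2 (sole candidate).
(6,8) = 6 (sole candidate).
(8,9) = 6 (sole candidate).
(9,5) = 4 (sole candidate).
(2,9) = 5 (sole candidate).
(3,5) = 5: row 3 has {2,9}; col 5 has {1,3,4,6,7,8,9}; box has {2,3,6,7,8,9} → only 5 remains.
(3,8) = 3: row 3 has {2,5,9}; col 8 has {1,2,4,5,6,7,8,9}; box has {1,2,4,5,8,9} → only 3 remains.
(3,9) = 7: row 3 has {2,3,5,9}; col 9 has {2,3,4,5,6,8,9}; box has {1,2,3,4,5,8,9} → only 7 remains.
(6,7) = 5 (sole candidate).
(6,9) = 1 (sole candidate).
(8,5) = 2 (sole candidate).
(8,6) = 7 (sole candidate).
(2,7) = 6 (sole candidate).
(2,2) = 1 (sole candidate).
(2,6) = 4 (sole candidate).
(3,1) = 4: row 3 has {2,3,5,7,9}; col 1 has {2,3,5,6,7,8}; box has {1,2,5,7} → only 4 remains.
(3,3) = 8: row 3 has {2,3,4,5,7,9}; col 3 has {1,2,5,6,7,9}; box has {1,2,4,5,7} → only 8 remains.
(3,6) = 1: row 3 has {2,3,4,5,7,8,9}; col 6 has {2,3,4,5,6,7,8,9}; box has {2,3,4,5,6,7,8,9} → only 1 remains.
(8,1) = 1 (sole candidate).
(8,2) = 8 (sole candidate).
(8,3) = 4 (sole candidate).
(2,1) = 9 (sole candidate).
(2,3) = 3 (sole candidate).
(3,2) = 6: row 3 has {1,2,3,4,5,7,8,9}; col 2 has {1,2,3,4,5,7,8,9}; box has {1,2,3,4,5,7,8,9} → only 6 remains.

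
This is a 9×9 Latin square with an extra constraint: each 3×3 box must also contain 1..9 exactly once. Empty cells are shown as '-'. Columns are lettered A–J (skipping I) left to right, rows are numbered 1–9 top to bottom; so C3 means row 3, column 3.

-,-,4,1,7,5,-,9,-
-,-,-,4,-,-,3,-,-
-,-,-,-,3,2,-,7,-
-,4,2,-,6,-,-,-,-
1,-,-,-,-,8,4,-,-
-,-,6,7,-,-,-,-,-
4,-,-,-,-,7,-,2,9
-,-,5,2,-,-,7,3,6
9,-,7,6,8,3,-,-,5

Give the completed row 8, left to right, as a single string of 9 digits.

815249736

E2 = 9 (sole candidate).
F2 = 6 (sole candidate).
D3 = 8 (sole candidate).
D7 = 5 (sole candidate).
E7 = 1 (sole candidate).
G7 = 8 (sole candidate).
A8 = 8: row 8 has {2,3,5,6,7}; col 1 has {1,4,9}; box has {4,5,7,9} → only 8 remains.
B8 = 1: row 8 has {2,3,5,6,7,8}; col 2 has {4}; box has {4,5,7,8,9} → only 1 remains.
E8 = 4: row 8 has {1,2,3,5,6,7,8}; col 5 has {1,3,6,7,8,9}; box has {1,2,3,5,6,7,8} → only 4 remains.
F8 = 9: row 8 has {1,2,3,4,5,6,7,8}; col 6 has {2,3,5,6,7,8}; box has {1,2,3,4,5,6,7,8} → only 9 remains.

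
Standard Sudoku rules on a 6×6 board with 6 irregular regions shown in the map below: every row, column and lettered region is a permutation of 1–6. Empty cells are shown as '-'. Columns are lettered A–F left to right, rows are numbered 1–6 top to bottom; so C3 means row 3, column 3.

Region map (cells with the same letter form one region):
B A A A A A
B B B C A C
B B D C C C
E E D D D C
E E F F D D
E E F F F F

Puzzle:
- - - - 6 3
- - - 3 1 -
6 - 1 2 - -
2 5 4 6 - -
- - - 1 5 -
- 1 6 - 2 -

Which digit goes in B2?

4

E3 = 4: row 3 has {1,2,6}; col 5 has {1,2,5,6}; region has {2,3} → only 4 remains.
F3 = 5: row 3 has {1,2,4,6}; col 6 has {3}; region has {2,3,4} → only 5 remains.
E4 = 3: row 4 has {2,4,5,6}; col 5 has {1,2,4,5,6}; region has {1,4,5,6} → only 3 remains.
F4 = 1: row 4 has {2,3,4,5,6}; col 6 has {3,5}; region has {2,3,4,5} → only 1 remains.
C5 = 3: row 5 has {1,5}; col 3 has {1,4,6}; region has {1,2,6} → only 3 remains.
F5 = 2: row 5 has {1,3,5}; col 6 has {1,3,5}; region has {1,3,4,5,6} → only 2 remains.
F6 = 4: row 6 has {1,2,6}; col 6 has {1,2,3,5}; region has {1,2,3,6} → only 4 remains.
F2 = 6: row 2 has {1,3}; col 6 has {1,2,3,4,5}; region has {1,2,3,4,5} → only 6 remains.
B3 = 3: row 3 has {1,2,4,5,6}; col 2 has {1,5}; region has {6} → only 3 remains.
A5 = 4: row 5 has {1,2,3,5}; col 1 has {2,6}; region has {1,2,5} → only 4 remains.
B5 = 6: row 5 has {1,2,3,4,5}; col 2 has {1,3,5}; region has {1,2,4,5} → only 6 remains.
A6 = 3: row 6 has {1,2,4,6}; col 1 has {2,4,6}; region has {1,2,4,5,6} → only 3 remains.
D6 = 5: row 6 has {1,2,3,4,6}; col 4 has {1,2,3,6}; region has {1,2,3,4,6} → only 5 remains.
D1 = 4: row 1 has {3,6}; col 4 has {1,2,3,5,6}; region has {1,3,6} → only 4 remains.
A2 = 5: row 2 has {1,3,6}; col 1 has {2,3,4,6}; region has {3,6} → only 5 remains.
C2 = 2: row 2 has {1,3,5,6}; col 3 has {1,3,4,6}; region has {3,5,6} → only 2 remains.
A1 = 1: row 1 has {3,4,6}; col 1 has {2,3,4,5,6}; region has {2,3,5,6} → only 1 remains.
B1 = 2: row 1 has {1,3,4,6}; col 2 has {1,3,5,6}; region has {1,3,4,6} → only 2 remains.
C1 = 5: row 1 has {1,2,3,4,6}; col 3 has {1,2,3,4,6}; region has {1,2,3,4,6} → only 5 remains.
B2 = 4: row 2 has {1,2,3,5,6}; col 2 has {1,2,3,5,6}; region has {1,2,3,5,6} → only 4 remains.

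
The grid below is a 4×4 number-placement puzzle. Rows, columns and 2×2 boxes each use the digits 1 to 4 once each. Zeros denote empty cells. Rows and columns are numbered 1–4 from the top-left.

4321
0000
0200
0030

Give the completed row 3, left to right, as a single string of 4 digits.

3214

row 2, column 2 = 1: row 2 has {}; col 2 has {2,3}; box has {3,4} → only 1 remains.
row 2, column 3 = 4: row 2 has {1}; col 3 has {2,3}; box has {1,2} → only 4 remains.
row 2, column 4 = 3: row 2 has {1,4}; col 4 has {1}; box has {1,2,4} → only 3 remains.
row 3, column 3 = 1: row 3 has {2}; col 3 has {2,3,4}; box has {3} → only 1 remains.
row 3, column 4 = 4: row 3 has {1,2}; col 4 has {1,3}; box has {1,3} → only 4 remains.
row 4, column 1 = 1: row 4 has {3}; col 1 has {4}; box has {2} → only 1 remains.
row 4, column 2 = 4: row 4 has {1,3}; col 2 has {1,2,3}; box has {1,2} → only 4 remains.
row 4, column 4 = 2: row 4 has {1,3,4}; col 4 has {1,3,4}; box has {1,3,4} → only 2 remains.
row 2, column 1 = 2: row 2 has {1,3,4}; col 1 has {1,4}; box has {1,3,4} → only 2 remains.
row 3, column 1 = 3: row 3 has {1,2,4}; col 1 has {1,2,4}; box has {1,2,4} → only 3 remains.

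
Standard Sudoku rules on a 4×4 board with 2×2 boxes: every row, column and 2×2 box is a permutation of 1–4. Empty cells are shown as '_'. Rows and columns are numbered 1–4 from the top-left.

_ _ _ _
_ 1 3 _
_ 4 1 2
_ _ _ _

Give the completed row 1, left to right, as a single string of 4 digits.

4321

r2c4 = 4: row 2 has {1,3}; col 4 has {2}; box has {3} → only 4 remains.
r3c1 = 3: row 3 has {1,2,4}; col 1 has {}; box has {4} → only 3 remains.
r4c2 = 2: row 4 has {}; col 2 has {1,4}; box has {3,4} → only 2 remains.
r4c3 = 4: row 4 has {2}; col 3 has {1,3}; box has {1,2} → only 4 remains.
r4c4 = 3: row 4 has {2,4}; col 4 has {2,4}; box has {1,2,4} → only 3 remains.
r1c2 = 3: row 1 has {}; col 2 has {1,2,4}; box has {1} → only 3 remains.
r1c3 = 2: row 1 has {3}; col 3 has {1,3,4}; box has {3,4} → only 2 remains.
r1c4 = 1: row 1 has {2,3}; col 4 has {2,3,4}; box has {2,3,4} → only 1 remains.
r2c1 = 2: row 2 has {1,3,4}; col 1 has {3}; box has {1,3} → only 2 remains.
r4c1 = 1: row 4 has {2,3,4}; col 1 has {2,3}; box has {2,3,4} → only 1 remains.
r1c1 = 4: row 1 has {1,2,3}; col 1 has {1,2,3}; box has {1,2,3} → only 4 remains.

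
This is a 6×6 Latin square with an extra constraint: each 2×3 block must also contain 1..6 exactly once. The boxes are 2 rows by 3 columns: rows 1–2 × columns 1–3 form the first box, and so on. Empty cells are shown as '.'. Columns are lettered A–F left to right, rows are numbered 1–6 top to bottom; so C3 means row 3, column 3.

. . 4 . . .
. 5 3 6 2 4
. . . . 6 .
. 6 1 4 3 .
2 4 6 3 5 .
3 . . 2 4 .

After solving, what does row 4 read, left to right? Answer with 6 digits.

E1 = 1: row 1 has {4}; col 5 has {2,3,4,5,6}; box has {2,4,6} → only 1 remains.
A2 = 1: row 2 has {2,3,4,5,6}; col 1 has {2,3}; box has {3,4,5} → only 1 remains.
A4 = 5: row 4 has {1,3,4,6}; col 1 has {1,2,3}; box has {1,6} → only 5 remains.
F4 = 2: row 4 has {1,3,4,5,6}; col 6 has {4}; box has {3,4,6} → only 2 remains.

561432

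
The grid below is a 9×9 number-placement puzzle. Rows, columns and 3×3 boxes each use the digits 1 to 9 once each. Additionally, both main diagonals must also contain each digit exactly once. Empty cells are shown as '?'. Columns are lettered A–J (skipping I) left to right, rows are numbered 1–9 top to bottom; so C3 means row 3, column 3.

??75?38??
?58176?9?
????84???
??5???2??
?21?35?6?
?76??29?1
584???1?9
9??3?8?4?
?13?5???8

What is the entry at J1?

A1 = 6: row 1 has {3,5,7,8}; col 1 has {5,9}; box has {5,7,8}; main diagonal has {1,2,3,4,5,8} → only 6 remains.
J1 = 2: row 1 has {3,5,6,7,8}; col 9 has {1,8,9}; box has {8,9}; anti-diagonal has {3,4,9} → only 2 remains.

2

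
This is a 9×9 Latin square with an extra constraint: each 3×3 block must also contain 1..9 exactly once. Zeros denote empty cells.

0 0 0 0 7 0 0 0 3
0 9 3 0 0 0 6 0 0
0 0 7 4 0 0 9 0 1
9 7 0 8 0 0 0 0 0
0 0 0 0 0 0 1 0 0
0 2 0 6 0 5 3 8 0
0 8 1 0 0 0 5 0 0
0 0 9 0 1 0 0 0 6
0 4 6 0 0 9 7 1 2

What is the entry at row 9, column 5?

8

row 6, column 3 = 4: row 6 has {2,3,5,6,8}; col 3 has {1,3,6,7,9}; box has {2,7,9} → only 4 remains.
row 6, column 5 = 9: row 6 has {2,3,4,5,6,8}; col 5 has {1,7}; box has {5,6,8} → only 9 remains.
row 6, column 9 = 7: row 6 has {2,3,4,5,6,8,9}; col 9 has {1,2,3,6}; box has {1,3,8} → only 7 remains.
row 4, column 3 = 5: row 4 has {7,8,9}; col 3 has {1,3,4,6,7,9}; box has {2,4,7,9} → only 5 remains.
row 4, column 9 = 4: row 4 has {5,7,8,9}; col 9 has {1,2,3,6,7}; box has {1,3,7,8} → only 4 remains.
row 5, column 3 = 8: row 5 has {1}; col 3 has {1,3,4,5,6,7,9}; box has {2,4,5,7,9} → only 8 remains.
row 6, column 1 = 1: row 6 has {2,3,4,5,6,7,8,9}; col 1 has {9}; box has {2,4,5,7,8,9} → only 1 remains.
row 7, column 9 = 9: row 7 has {1,5,8}; col 9 has {1,2,3,4,6,7}; box has {1,2,5,6,7} → only 9 remains.
row 1, column 3 = 2: row 1 has {3,7}; col 3 has {1,3,4,5,6,7,8,9}; box has {3,7,9} → only 2 remains.
row 4, column 7 = 2: row 4 has {4,5,7,8,9}; col 7 has {1,3,5,6,7,9}; box has {1,3,4,7,8} → only 2 remains.
row 4, column 8 = 6: row 4 has {2,4,5,7,8,9}; col 8 has {1,8}; box has {1,2,3,4,7,8} → only 6 remains.
row 5, column 9 = 5: row 5 has {1,8}; col 9 has {1,2,3,4,6,7,9}; box has {1,2,3,4,6,7,8} → only 5 remains.
row 2, column 9 = 8: row 2 has {3,6,9}; col 9 has {1,2,3,4,5,6,7,9}; box has {1,3,6,9} → only 8 remains.
row 4, column 5 = 3: row 4 has {2,4,5,6,7,8,9}; col 5 has {1,7,9}; box has {5,6,8,9} → only 3 remains.
row 4, column 6 = 1: row 4 has {2,3,4,5,6,7,8,9}; col 6 has {5,9}; box has {3,5,6,8,9} → only 1 remains.
row 5, column 8 = 9: row 5 has {1,5,8}; col 8 has {1,6,8}; box has {1,2,3,4,5,6,7,8} → only 9 remains.
row 1, column 7 = 4: row 1 has {2,3,7}; col 7 has {1,2,3,5,6,7,9}; box has {1,3,6,8,9} → only 4 remains.
row 1, column 8 = 5: row 1 has {2,3,4,7}; col 8 has {1,6,8,9}; box has {1,3,4,6,8,9} → only 5 remains.
row 2, column 6 = 2: row 2 has {3,6,8,9}; col 6 has {1,5,9}; box has {4,7} → only 2 remains.
row 2, column 8 = 7: row 2 has {2,3,6,8,9}; col 8 has {1,5,6,8,9}; box has {1,3,4,5,6,8,9} → only 7 remains.
row 3, column 8 = 2: row 3 has {1,4,7,9}; col 8 has {1,5,6,7,8,9}; box has {1,3,4,5,6,7,8,9} → only 2 remains.
row 8, column 7 = 8: row 8 has {1,6,9}; col 7 has {1,2,3,4,5,6,7,9}; box has {1,2,5,6,7,9} → only 8 remains.
row 2, column 5 = 5: row 2 has {2,3,6,7,8,9}; col 5 has {1,3,7,9}; box has {2,4,7} → only 5 remains.
row 9, column 5 = 8: row 9 has {1,2,4,6,7,9}; col 5 has {1,3,5,7,9}; box has {1,9} → only 8 remains.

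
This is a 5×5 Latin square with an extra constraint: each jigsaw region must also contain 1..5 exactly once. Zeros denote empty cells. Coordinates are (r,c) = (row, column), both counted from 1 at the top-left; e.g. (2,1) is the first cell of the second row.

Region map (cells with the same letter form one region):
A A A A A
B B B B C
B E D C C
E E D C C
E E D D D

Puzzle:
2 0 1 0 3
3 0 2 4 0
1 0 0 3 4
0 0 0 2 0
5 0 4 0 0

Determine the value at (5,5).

(1,4) = 5: row 1 has {1,2,3}; col 4 has {2,3,4}; region has {1,2,3} → only 5 remains.
(2,2) = 5: row 2 has {2,3,4}; col 2 has {}; region has {1,2,3,4} → only 5 remains.
(2,5) = 1: row 2 has {2,3,4,5}; col 5 has {3,4}; region has {2,3,4} → only 1 remains.
(3,2) = 2: row 3 has {1,3,4}; col 2 has {5}; region has {5} → only 2 remains.
(3,3) = 5: row 3 has {1,2,3,4}; col 3 has {1,2,4}; region has {4} → only 5 remains.
(4,1) = 4: row 4 has {2}; col 1 has {1,2,3,5}; region has {2,5} → only 4 remains.
(4,3) = 3: row 4 has {2,4}; col 3 has {1,2,4,5}; region has {4,5} → only 3 remains.
(4,5) = 5: row 4 has {2,3,4}; col 5 has {1,3,4}; region has {1,2,3,4} → only 5 remains.
(5,4) = 1: row 5 has {4,5}; col 4 has {2,3,4,5}; region has {3,4,5} → only 1 remains.
(5,5) = 2: row 5 has {1,4,5}; col 5 has {1,3,4,5}; region has {1,3,4,5} → only 2 remains.

2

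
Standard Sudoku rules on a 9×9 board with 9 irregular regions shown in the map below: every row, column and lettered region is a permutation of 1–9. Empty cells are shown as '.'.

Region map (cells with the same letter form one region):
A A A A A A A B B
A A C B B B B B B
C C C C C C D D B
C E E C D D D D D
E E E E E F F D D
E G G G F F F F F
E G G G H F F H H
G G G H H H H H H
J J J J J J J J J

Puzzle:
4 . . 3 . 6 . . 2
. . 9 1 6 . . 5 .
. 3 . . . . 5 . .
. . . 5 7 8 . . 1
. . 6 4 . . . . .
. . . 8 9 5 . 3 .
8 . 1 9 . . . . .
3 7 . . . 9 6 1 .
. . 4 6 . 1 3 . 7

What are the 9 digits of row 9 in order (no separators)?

row 6, column 3 = 2 (sole candidate).
row 8, column 3 = 5 (sole candidate).
row 8, column 4 = 2 (sole candidate).
row 3, column 4 = 7 (sole candidate).
row 4, column 3 = 3 (sole candidate).
row 3, column 3 = 8 (sole candidate).
row 1, column 3 = 7 (sole candidate).
row 2, column 1 = 2 (sole candidate).
row 2, column 2 = 8 (sole candidate).
row 4, column 1 = 6 (sole candidate).
row 3, column 1 = 1 (sole candidate).
row 6, column 1 = 7 (sole candidate).
row 1, column 8 = 8 (hidden single in row 1).
row 3, column 8 = 6 (hidden single in row 3).
row 3, column 9 = 9 (hidden single in row 3).
row 5, column 9 = 3 (sole candidate).
row 2, column 9 = 4 (sole candidate).
row 6, column 9 = 6 (sole candidate).
row 7, column 9 = 5 (sole candidate).
row 8, column 9 = 8 (sole candidate).
row 2, column 7 = 7 (sole candidate).
row 6, column 2 = 4 (sole candidate).
row 6, column 7 = 1 (sole candidate).
row 7, column 2 = 6 (sole candidate).
row 8, column 5 = 4 (sole candidate).
row 1, column 7 = 9 (sole candidate).
row 2, column 6 = 3 (sole candidate).
row 3, column 5 = 2 (sole candidate).
row 3, column 6 = 4 (sole candidate).
row 7, column 5 = 3 (sole candidate).
row 7, column 8 = 7 (sole candidate).
row 7, column 6 = 2 (sole candidate).
row 7, column 7 = 4 (sole candidate).
row 4, column 7 = 2 (sole candidate).
row 5, column 6 = 7 (sole candidate).
row 5, column 7 = 8 (sole candidate).
row 5, column 8 = 9 (sole candidate).
row 9, column 8 = 2: row 9 has {1,3,4,6,7}; col 8 has {1,3,5,6,7,8,9}; region has {1,3,4,6,7} → only 2 remains.
row 4, column 2 = 9 (sole candidate).
row 4, column 8 = 4 (sole candidate).
row 5, column 1 = 5 (sole candidate).
row 5, column 5 = 1 (sole candidate).
row 9, column 1 = 9: row 9 has {1,2,3,4,6,7}; col 1 has {1,2,3,4,5,6,7,8}; region has {1,2,3,4,6,7} → only 9 remains.
row 9, column 2 = 5: row 9 has {1,2,3,4,6,7,9}; col 2 has {3,4,6,7,8,9}; region has {1,2,3,4,6,7,9} → only 5 remains.
row 9, column 5 = 8: row 9 has {1,2,3,4,5,6,7,9}; col 5 has {1,2,3,4,6,7,9}; region has {1,2,3,4,5,6,7,9} → only 8 remains.

954681327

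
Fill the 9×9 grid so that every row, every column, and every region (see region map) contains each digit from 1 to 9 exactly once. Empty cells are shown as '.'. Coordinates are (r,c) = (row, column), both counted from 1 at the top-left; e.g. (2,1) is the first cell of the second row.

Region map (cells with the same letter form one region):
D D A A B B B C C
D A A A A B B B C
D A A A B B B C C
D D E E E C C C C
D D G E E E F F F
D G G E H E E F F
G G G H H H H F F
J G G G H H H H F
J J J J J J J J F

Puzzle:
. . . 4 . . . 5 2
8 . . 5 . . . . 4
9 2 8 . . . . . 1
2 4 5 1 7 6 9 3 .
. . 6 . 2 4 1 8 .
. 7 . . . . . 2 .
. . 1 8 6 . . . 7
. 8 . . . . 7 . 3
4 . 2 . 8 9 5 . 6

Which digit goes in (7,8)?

4

(3,8) = 7 (sole candidate).
(4,9) = 8 (sole candidate).
(9,8) = 1 (sole candidate).
(8,1) = 6 (sole candidate).
(9,2) = 3 (sole candidate).
(9,4) = 7 (sole candidate).
(5,2) = 5 (sole candidate).
(5,9) = 9 (sole candidate).
(6,9) = 5 (sole candidate).
(7,2) = 9 (sole candidate).
(7,8) = 4: row 7 has {1,6,7,8,9}; col 8 has {1,2,3,5,7,8}; region has {1,2,3,5,6,7,8,9} → only 4 remains.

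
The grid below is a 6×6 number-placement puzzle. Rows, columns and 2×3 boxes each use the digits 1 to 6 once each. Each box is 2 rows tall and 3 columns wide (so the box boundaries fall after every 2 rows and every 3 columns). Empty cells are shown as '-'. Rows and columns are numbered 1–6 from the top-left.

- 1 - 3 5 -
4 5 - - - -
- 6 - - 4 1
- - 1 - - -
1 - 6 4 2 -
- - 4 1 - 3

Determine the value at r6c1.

r1c3 = 2: row 1 has {1,3,5}; col 3 has {1,4,6}; box has {1,4,5} → only 2 remains.
r2c3 = 3: row 2 has {4,5}; col 3 has {1,2,4,6}; box has {1,2,4,5} → only 3 remains.
r3c3 = 5: row 3 has {1,4,6}; col 3 has {1,2,3,4,6}; box has {1,6} → only 5 remains.
r3c4 = 2: row 3 has {1,4,5,6}; col 4 has {1,3,4}; box has {1,4} → only 2 remains.
r5c2 = 3: row 5 has {1,2,4,6}; col 2 has {1,5,6}; box has {1,4,6} → only 3 remains.
r5c6 = 5: row 5 has {1,2,3,4,6}; col 6 has {1,3}; box has {1,2,3,4} → only 5 remains.
r6c2 = 2: row 6 has {1,3,4}; col 2 has {1,3,5,6}; box has {1,3,4,6} → only 2 remains.
r6c5 = 6: row 6 has {1,2,3,4}; col 5 has {2,4,5}; box has {1,2,3,4,5} → only 6 remains.
r1c1 = 6: row 1 has {1,2,3,5}; col 1 has {1,4}; box has {1,2,3,4,5} → only 6 remains.
r1c6 = 4: row 1 has {1,2,3,5,6}; col 6 has {1,3,5}; box has {3,5} → only 4 remains.
r2c4 = 6: row 2 has {3,4,5}; col 4 has {1,2,3,4}; box has {3,4,5} → only 6 remains.
r2c5 = 1: row 2 has {3,4,5,6}; col 5 has {2,4,5,6}; box has {3,4,5,6} → only 1 remains.
r2c6 = 2: row 2 has {1,3,4,5,6}; col 6 has {1,3,4,5}; box has {1,3,4,5,6} → only 2 remains.
r3c1 = 3: row 3 has {1,2,4,5,6}; col 1 has {1,4,6}; box has {1,5,6} → only 3 remains.
r4c1 = 2: row 4 has {1}; col 1 has {1,3,4,6}; box has {1,3,5,6} → only 2 remains.
r4c2 = 4: row 4 has {1,2}; col 2 has {1,2,3,5,6}; box has {1,2,3,5,6} → only 4 remains.
r4c4 = 5: row 4 has {1,2,4}; col 4 has {1,2,3,4,6}; box has {1,2,4} → only 5 remains.
r4c5 = 3: row 4 has {1,2,4,5}; col 5 has {1,2,4,5,6}; box has {1,2,4,5} → only 3 remains.
r4c6 = 6: row 4 has {1,2,3,4,5}; col 6 has {1,2,3,4,5}; box has {1,2,3,4,5} → only 6 remains.
r6c1 = 5: row 6 has {1,2,3,4,6}; col 1 has {1,2,3,4,6}; box has {1,2,3,4,6} → only 5 remains.

5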